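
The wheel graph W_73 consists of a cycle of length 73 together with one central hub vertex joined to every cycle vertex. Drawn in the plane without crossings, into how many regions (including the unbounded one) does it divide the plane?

74

W_73 has V = 73 + 1 = 74 vertices and E = 2·73 = 146 edges.
By Euler's formula F = 2 − V + E = 2 − 74 + 146 = 74.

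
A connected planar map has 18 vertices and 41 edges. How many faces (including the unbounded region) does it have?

Euler's formula for a connected plane graph: V − E + F = 2, so F = 2 − 18 + 41 = 25.

25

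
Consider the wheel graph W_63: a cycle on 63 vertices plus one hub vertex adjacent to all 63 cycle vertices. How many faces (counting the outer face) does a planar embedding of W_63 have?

W_63 has V = 63 + 1 = 64 vertices and E = 2·63 = 126 edges.
By Euler's formula F = 2 − V + E = 2 − 64 + 126 = 64.

64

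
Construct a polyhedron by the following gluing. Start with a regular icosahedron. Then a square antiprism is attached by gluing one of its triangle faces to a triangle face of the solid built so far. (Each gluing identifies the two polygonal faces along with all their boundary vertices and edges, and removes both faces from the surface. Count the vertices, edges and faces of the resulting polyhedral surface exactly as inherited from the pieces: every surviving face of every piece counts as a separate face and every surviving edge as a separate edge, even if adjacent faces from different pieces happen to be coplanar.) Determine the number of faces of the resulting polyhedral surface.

A regular icosahedron: V=12, E=30, F=20.
Attach a square antiprism (V=8, E=16, F=10) along a 3-gon: merge 3 vertices and 3 edges, delete both glued faces → V=17, E=43, F=28.
Check: V − E + F = 17 − 43 + 28 = 2.

28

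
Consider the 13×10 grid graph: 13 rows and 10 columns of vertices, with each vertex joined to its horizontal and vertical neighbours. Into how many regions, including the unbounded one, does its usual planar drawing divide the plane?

The grid has V = 13·10 = 130 vertices and E = 13·9 + 10·12 = 237 edges.
F = 2 − V + E = 2 − 130 + 237 = 109.

109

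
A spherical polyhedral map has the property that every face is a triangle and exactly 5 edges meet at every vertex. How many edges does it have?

Each face has 3 edges and each edge borders two faces, so 2E = 3F.
Each vertex has degree 5, so 5V = 2E and hence V = 3F/5.
Euler: V − E + F = 2 ⇒ (3F/5) − (3F/2) + F = 2.
Multiply by 10: (6 − 15 + 10)F = 20, i.e. 1F = 20.
So F = 20, E = 3·20/2 = 30, V = 3·20/5 = 12.

30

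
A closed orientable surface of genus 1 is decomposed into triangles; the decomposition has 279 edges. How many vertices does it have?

93

χ = 2 − 2·1 = 0, and every face is a triangle so 3F = 2E.
F = 2E/3 = 186. Then V = 0 + E − F = 0 + 279 − 186 = 93.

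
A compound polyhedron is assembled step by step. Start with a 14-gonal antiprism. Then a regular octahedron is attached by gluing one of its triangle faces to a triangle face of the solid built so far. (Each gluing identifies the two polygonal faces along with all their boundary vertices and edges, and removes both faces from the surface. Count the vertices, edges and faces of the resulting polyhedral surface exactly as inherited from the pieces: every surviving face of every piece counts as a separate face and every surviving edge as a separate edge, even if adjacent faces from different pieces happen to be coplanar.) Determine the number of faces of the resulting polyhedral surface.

36

A 14-gonal antiprism: V=28, E=56, F=30.
Attach a regular octahedron (V=6, E=12, F=8) along a 3-gon: merge 3 vertices and 3 edges, delete both glued faces → V=31, E=65, F=36.
Check: V − E + F = 31 − 65 + 36 = 2.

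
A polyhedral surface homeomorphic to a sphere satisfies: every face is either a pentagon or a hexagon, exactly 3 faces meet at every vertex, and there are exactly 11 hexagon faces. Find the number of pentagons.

12

Let x be the number of pentagons; then F = 11 + x.
Edge–face incidences: 2E = 6·11 + 5·x = 66 + 5x.
Every vertex has degree 3, so 3V = 2E.
Euler: V − E + F = 2 ⇒ (2E)/3 − E + (11 + x) = 2.
Multiply by 6: 2·(2E) − 3·(2E) + 6·(11 + x) = 12, i.e. 66 + 6x − (66 + 5x) = 12.
Collecting terms: x = 12.
Then 2E = 66 + 5·12 = 126, so E = 63, V = 2E/3 = 42, F = 11 + 12 = 23.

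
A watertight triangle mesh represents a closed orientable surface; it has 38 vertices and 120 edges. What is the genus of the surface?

Every face is a triangle and each edge borders two faces, so 3F = 2·120, giving F = 80.
χ = V − E + F = 38 − 120 + 80 = -2.
For a closed orientable surface χ = 2 − 2g, so g = (2 − (-2))/2 = 2.

2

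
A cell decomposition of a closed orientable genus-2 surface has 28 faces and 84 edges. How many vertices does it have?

54

For a closed orientable surface of genus 2, χ = 2 − 2·2 = -2.
V = -2 + E − F = -2 + 84 − 28 = 54.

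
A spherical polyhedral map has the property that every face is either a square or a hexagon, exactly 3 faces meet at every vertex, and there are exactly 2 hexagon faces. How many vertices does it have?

Let x be the number of squares; then F = 2 + x.
Edge–face incidences: 2E = 6·2 + 4·x = 12 + 4x.
Every vertex has degree 3, so 3V = 2E.
Euler: V − E + F = 2 ⇒ (2E)/3 − E + (2 + x) = 2.
Multiply by 6: 2·(2E) − 3·(2E) + 6·(2 + x) = 12, i.e. 12 + 6x − (12 + 4x) = 12.
Collecting terms: 2x = 12, so x = 6.
Then 2E = 12 + 4·6 = 36, so E = 18, V = 2E/3 = 12, F = 2 + 6 = 8.

12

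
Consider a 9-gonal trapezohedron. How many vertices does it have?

The n-trapezohedron (dual of the n-antiprism) has V = 2·9 + 2 = 20, E = 4·9 = 36, F = 2·9 = 18.

20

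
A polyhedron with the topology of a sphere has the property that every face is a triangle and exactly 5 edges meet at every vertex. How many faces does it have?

20

Each face has 3 edges and each edge borders two faces, so 2E = 3F.
Each vertex has degree 5, so 5V = 2E and hence V = 3F/5.
Euler: V − E + F = 2 ⇒ (3F/5) − (3F/2) + F = 2.
Multiply by 10: (6 − 15 + 10)F = 20, i.e. 1F = 20.
So F = 20, E = 3·20/2 = 30, V = 3·20/5 = 12.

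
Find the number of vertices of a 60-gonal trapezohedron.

122

The n-trapezohedron (dual of the n-antiprism) has V = 2·60 + 2 = 122, E = 4·60 = 240, F = 2·60 = 120.
Check: V − E + F = 122 − 240 + 120 = 2.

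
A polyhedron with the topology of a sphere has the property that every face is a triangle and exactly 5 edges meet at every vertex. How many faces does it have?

Each face has 3 edges and each edge borders two faces, so 2E = 3F.
Each vertex has degree 5, so 5V = 2E and hence V = 3F/5.
Euler: V − E + F = 2 ⇒ (3F/5) − (3F/2) + F = 2.
Multiply by 10: (6 − 15 + 10)F = 20, i.e. 1F = 20.
So F = 20, E = 3·20/2 = 30, V = 3·20/5 = 12.

20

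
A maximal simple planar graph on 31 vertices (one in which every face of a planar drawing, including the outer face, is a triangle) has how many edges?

87

In a plane triangulation 3F = 2E and V − E + F = 2, so E = 3V − 6 = 3·31 − 6 = 87.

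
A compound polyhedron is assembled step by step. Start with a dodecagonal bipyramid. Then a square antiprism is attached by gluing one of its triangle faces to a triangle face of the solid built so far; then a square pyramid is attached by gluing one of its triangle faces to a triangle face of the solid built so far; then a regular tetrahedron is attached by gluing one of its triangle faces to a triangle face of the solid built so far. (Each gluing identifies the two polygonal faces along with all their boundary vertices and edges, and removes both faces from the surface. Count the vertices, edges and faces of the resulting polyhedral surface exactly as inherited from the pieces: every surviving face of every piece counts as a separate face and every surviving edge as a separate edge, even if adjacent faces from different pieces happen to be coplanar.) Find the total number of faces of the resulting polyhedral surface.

A dodecagonal bipyramid: V=14, E=36, F=24.
Attach a square antiprism (V=8, E=16, F=10) along a 3-gon: merge 3 vertices and 3 edges, delete both glued faces → V=19, E=49, F=32.
Attach a square pyramid (V=5, E=8, F=5) along a 3-gon: merge 3 vertices and 3 edges, delete both glued faces → V=21, E=54, F=35.
Attach a regular tetrahedron (V=4, E=6, F=4) along a 3-gon: merge 3 vertices and 3 edges, delete both glued faces → V=22, E=57, F=37.
Check: V − E + F = 22 − 57 + 37 = 2.

37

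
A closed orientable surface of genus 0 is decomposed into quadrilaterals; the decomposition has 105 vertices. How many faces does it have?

103

χ = 2 − 2·0 = 2, and every face is a square so 4F = 2E.
V − E + F = 2 with E = 4F/2 gives 105 − (4/2 − 1)·F = 2, so F = 103 and E = 206.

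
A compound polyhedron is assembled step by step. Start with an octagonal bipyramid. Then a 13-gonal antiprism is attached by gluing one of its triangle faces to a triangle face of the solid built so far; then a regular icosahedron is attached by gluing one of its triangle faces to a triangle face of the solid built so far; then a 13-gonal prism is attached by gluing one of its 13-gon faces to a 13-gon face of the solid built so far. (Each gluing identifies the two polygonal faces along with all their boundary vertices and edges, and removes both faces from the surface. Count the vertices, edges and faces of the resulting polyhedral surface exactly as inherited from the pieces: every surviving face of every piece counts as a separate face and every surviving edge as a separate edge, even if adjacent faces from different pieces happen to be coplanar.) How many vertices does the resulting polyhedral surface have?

An octagonal bipyramid: V=10, E=24, F=16.
Attach a 13-gonal antiprism (V=26, E=52, F=28) along a 3-gon: merge 3 vertices and 3 edges, delete both glued faces → V=33, E=73, F=42.
Attach a regular icosahedron (V=12, E=30, F=20) along a 3-gon: merge 3 vertices and 3 edges, delete both glued faces → V=42, E=100, F=60.
Attach a 13-gonal prism (V=26, E=39, F=15) along a 13-gon: merge 13 vertices and 13 edges, delete both glued faces → V=55, E=126, F=73.
Check: V − E + F = 55 − 126 + 73 = 2.

55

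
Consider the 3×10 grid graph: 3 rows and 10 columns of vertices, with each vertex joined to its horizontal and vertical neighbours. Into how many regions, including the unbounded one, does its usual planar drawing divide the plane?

The grid has V = 3·10 = 30 vertices and E = 3·9 + 10·2 = 47 edges.
F = 2 − V + E = 2 − 30 + 47 = 19.

19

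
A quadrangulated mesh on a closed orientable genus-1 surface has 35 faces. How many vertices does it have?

35

χ = 2 − 2·1 = 0, and every face is a square so 4F = 2E.
E = 4·35/2 = 70. Then V = 0 + E − F = 0 + 70 − 35 = 35.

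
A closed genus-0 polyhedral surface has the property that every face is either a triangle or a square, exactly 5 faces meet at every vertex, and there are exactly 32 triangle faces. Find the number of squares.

6

Let x be the number of squares; then F = 32 + x.
Edge–face incidences: 2E = 3·32 + 4·x = 96 + 4x.
Every vertex has degree 5, so 5V = 2E.
Euler: V − E + F = 2 ⇒ (2E)/5 − E + (32 + x) = 2.
Multiply by 10: 2·(2E) − 5·(2E) + 10·(32 + x) = 20, i.e. 320 + 10x − 3·(96 + 4x) = 20.
Collecting terms: −2x + 32 = 20, so −2x = −12, so x = 6.
Then 2E = 96 + 4·6 = 120, so E = 60, V = 2E/5 = 24, F = 32 + 6 = 38.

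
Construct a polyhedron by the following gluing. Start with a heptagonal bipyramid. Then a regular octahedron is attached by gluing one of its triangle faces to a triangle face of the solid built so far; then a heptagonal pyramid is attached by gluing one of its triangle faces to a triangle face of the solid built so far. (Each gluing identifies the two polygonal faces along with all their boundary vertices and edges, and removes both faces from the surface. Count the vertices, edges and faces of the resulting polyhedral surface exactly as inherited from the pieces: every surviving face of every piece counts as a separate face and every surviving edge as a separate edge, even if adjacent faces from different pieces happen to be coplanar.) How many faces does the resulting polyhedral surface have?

26

A heptagonal bipyramid: V=9, E=21, F=14.
Attach a regular octahedron (V=6, E=12, F=8) along a 3-gon: merge 3 vertices and 3 edges, delete both glued faces → V=12, E=30, F=20.
Attach a heptagonal pyramid (V=8, E=14, F=8) along a 3-gon: merge 3 vertices and 3 edges, delete both glued faces → V=17, E=41, F=26.
Check: V − E + F = 17 − 41 + 26 = 2.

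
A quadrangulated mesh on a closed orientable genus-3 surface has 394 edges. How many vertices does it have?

χ = 2 − 2·3 = -4, and every face is a square so 4F = 2E.
F = 2E/4 = 197. Then V = -4 + E − F = -4 + 394 − 197 = 193.

193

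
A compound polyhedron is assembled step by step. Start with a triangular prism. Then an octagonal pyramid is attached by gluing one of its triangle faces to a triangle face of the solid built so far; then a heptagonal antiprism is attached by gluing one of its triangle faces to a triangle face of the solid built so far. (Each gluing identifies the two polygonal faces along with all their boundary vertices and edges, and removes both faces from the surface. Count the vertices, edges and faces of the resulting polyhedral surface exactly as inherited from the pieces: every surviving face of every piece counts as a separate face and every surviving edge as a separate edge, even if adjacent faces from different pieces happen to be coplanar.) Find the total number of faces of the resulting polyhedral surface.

26

A triangular prism: V=6, E=9, F=5.
Attach an octagonal pyramid (V=9, E=16, F=9) along a 3-gon: merge 3 vertices and 3 edges, delete both glued faces → V=12, E=22, F=12.
Attach a heptagonal antiprism (V=14, E=28, F=16) along a 3-gon: merge 3 vertices and 3 edges, delete both glued faces → V=23, E=47, F=26.
Check: V − E + F = 23 − 47 + 26 = 2.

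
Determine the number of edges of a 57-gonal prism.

A prism on an n-gon has two n-gon bases and n rectangular sides: V = 2·57 = 114, E = 3·57 = 171, F = 57 + 2 = 59.

171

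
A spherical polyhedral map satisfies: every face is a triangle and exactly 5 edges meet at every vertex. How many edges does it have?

Each face has 3 edges and each edge borders two faces, so 2E = 3F.
Each vertex has degree 5, so 5V = 2E and hence V = 3F/5.
Euler: V − E + F = 2 ⇒ (3F/5) − (3F/2) + F = 2.
Multiply by 10: (6 − 15 + 10)F = 20, i.e. 1F = 20.
So F = 20, E = 3·20/2 = 30, V = 3·20/5 = 12.

30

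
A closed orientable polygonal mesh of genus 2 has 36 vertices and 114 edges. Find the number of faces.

For a closed orientable surface of genus 2, χ = 2 − 2·2 = -2.
F = -2 − V + E = -2 − 36 + 114 = 76.

76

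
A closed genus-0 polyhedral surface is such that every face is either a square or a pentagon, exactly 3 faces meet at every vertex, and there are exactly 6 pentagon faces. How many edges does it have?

21

Let x be the number of squares; then F = 6 + x.
Edge–face incidences: 2E = 5·6 + 4·x = 30 + 4x.
Every vertex has degree 3, so 3V = 2E.
Euler: V − E + F = 2 ⇒ (2E)/3 − E + (6 + x) = 2.
Multiply by 6: 2·(2E) − 3·(2E) + 6·(6 + x) = 12, i.e. 36 + 6x − (30 + 4x) = 12.
Collecting terms: 2x + 6 = 12, so 2x = 6, so x = 3.
Then 2E = 30 + 4·3 = 42, so E = 21, V = 2E/3 = 14, F = 6 + 3 = 9.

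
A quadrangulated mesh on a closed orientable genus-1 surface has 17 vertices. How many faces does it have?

χ = 2 − 2·1 = 0, and every face is a square so 4F = 2E.
V − E + F = 0 with E = 4F/2 gives 17 − (4/2 − 1)·F = 0, so F = 17 and E = 34.

17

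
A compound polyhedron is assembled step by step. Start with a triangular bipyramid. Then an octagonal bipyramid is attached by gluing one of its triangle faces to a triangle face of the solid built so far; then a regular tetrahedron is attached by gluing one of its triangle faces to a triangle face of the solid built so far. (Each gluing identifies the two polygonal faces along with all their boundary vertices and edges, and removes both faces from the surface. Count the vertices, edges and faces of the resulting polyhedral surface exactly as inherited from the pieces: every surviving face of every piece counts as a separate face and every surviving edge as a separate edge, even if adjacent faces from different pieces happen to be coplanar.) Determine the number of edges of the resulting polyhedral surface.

33

A triangular bipyramid: V=5, E=9, F=6.
Attach an octagonal bipyramid (V=10, E=24, F=16) along a 3-gon: merge 3 vertices and 3 edges, delete both glued faces → V=12, E=30, F=20.
Attach a regular tetrahedron (V=4, E=6, F=4) along a 3-gon: merge 3 vertices and 3 edges, delete both glued faces → V=13, E=33, F=22.
Check: V − E + F = 13 − 33 + 22 = 2.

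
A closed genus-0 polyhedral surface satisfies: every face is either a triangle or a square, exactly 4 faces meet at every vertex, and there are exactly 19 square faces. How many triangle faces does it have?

8

Let x be the number of triangles; then F = 19 + x.
Edge–face incidences: 2E = 4·19 + 3·x = 76 + 3x.
Every vertex has degree 4, so 4V = 2E.
Euler: V − E + F = 2 ⇒ (2E)/4 − E + (19 + x) = 2.
Multiply by 8: 2·(2E) − 4·(2E) + 8·(19 + x) = 16, i.e. 152 + 8x − 2·(76 + 3x) = 16.
Collecting terms: 2x = 16, so x = 8.
Then 2E = 76 + 3·8 = 100, so E = 50, V = 2E/4 = 25, F = 19 + 8 = 27.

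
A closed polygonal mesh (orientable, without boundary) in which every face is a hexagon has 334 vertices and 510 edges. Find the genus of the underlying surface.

4

Every face is a hexagon and each edge borders two faces, so 6F = 2·510, giving F = 170.
χ = V − E + F = 334 − 510 + 170 = -6.
For a closed orientable surface χ = 2 − 2g, so g = (2 − (-6))/2 = 4.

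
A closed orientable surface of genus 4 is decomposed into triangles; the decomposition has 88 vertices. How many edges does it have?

χ = 2 − 2·4 = -6, and every face is a triangle so 3F = 2E.
V − E + F = -6 with E = 3F/2 gives 88 − (3/2 − 1)·F = -6, so F = 188 and E = 282.

282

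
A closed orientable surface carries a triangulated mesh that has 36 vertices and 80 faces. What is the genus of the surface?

3

Every face is a triangle, so 2E = 3·80 = 240, giving E = 120.
χ = V − E + F = 36 − 120 + 80 = -4.
For a closed orientable surface χ = 2 − 2g, so g = (2 − (-4))/2 = 3.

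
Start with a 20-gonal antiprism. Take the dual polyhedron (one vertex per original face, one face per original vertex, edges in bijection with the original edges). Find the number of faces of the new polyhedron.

The base solid has V = 40, E = 80, F = 42.
The dual swaps V and F and preserves E: V′ = F = 42, E′ = E = 80, F′ = V = 40.

40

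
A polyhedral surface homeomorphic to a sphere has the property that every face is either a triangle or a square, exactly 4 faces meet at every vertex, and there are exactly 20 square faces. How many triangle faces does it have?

Let x be the number of triangles; then F = 20 + x.
Edge–face incidences: 2E = 4·20 + 3·x = 80 + 3x.
Every vertex has degree 4, so 4V = 2E.
Euler: V − E + F = 2 ⇒ (2E)/4 − E + (20 + x) = 2.
Multiply by 8: 2·(2E) − 4·(2E) + 8·(20 + x) = 16, i.e. 160 + 8x − 2·(80 + 3x) = 16.
Collecting terms: 2x = 16, so x = 8.
Then 2E = 80 + 3·8 = 104, so E = 52, V = 2E/4 = 26, F = 20 + 8 = 28.

8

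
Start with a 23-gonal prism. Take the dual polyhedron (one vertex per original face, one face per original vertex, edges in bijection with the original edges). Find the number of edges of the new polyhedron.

69

The base solid has V = 46, E = 69, F = 25.
The dual swaps V and F and preserves E: V′ = F = 25, E′ = E = 69, F′ = V = 46.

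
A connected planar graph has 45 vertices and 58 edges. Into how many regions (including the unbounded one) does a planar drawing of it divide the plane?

Euler's formula for a connected plane graph: V − E + F = 2, so F = 2 − 45 + 58 = 15.

15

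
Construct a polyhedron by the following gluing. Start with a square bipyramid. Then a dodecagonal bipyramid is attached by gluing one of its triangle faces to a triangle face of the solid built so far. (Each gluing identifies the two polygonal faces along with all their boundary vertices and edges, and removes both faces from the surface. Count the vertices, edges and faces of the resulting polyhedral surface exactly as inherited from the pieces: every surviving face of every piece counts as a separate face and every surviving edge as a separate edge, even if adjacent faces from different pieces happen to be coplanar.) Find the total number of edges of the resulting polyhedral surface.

45

A square bipyramid: V=6, E=12, F=8.
Attach a dodecagonal bipyramid (V=14, E=36, F=24) along a 3-gon: merge 3 vertices and 3 edges, delete both glued faces → V=17, E=45, F=30.
Check: V − E + F = 17 − 45 + 30 = 2.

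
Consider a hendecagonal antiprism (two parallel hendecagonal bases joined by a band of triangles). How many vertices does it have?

22

An antiprism on an n-gon has two n-gon caps and 2n triangles: V = 2·11 = 22, E = 4·11 = 44, F = 2·11 + 2 = 24.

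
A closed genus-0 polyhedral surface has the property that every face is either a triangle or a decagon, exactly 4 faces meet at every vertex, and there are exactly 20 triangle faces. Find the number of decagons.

2

Let x be the number of decagons; then F = 20 + x.
Edge–face incidences: 2E = 3·20 + 10·x = 60 + 10x.
Every vertex has degree 4, so 4V = 2E.
Euler: V − E + F = 2 ⇒ (2E)/4 − E + (20 + x) = 2.
Multiply by 8: 2·(2E) − 4·(2E) + 8·(20 + x) = 16, i.e. 160 + 8x − 2·(60 + 10x) = 16.
Collecting terms: −12x + 40 = 16, so −12x = −24, so x = 2.
Then 2E = 60 + 10·2 = 80, so E = 40, V = 2E/4 = 20, F = 20 + 2 = 22.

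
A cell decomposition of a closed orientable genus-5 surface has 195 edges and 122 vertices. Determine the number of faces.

65

For a closed orientable surface of genus 5, χ = 2 − 2·5 = -8.
F = -8 − V + E = -8 − 122 + 195 = 65.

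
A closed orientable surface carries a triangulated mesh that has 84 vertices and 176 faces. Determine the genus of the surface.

Every face is a triangle, so 2E = 3·176 = 528, giving E = 264.
χ = V − E + F = 84 − 264 + 176 = -4.
For a closed orientable surface χ = 2 − 2g, so g = (2 − (-4))/2 = 3.

3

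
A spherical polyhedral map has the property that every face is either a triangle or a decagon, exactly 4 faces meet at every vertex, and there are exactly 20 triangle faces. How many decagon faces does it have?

Let x be the number of decagons; then F = 20 + x.
Edge–face incidences: 2E = 3·20 + 10·x = 60 + 10x.
Every vertex has degree 4, so 4V = 2E.
Euler: V − E + F = 2 ⇒ (2E)/4 − E + (20 + x) = 2.
Multiply by 8: 2·(2E) − 4·(2E) + 8·(20 + x) = 16, i.e. 160 + 8x − 2·(60 + 10x) = 16.
Collecting terms: −12x + 40 = 16, so −12x = −24, so x = 2.
Then 2E = 60 + 10·2 = 80, so E = 40, V = 2E/4 = 20, F = 20 + 2 = 22.

2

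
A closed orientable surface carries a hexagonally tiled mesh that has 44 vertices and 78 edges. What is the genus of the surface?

Every face is a hexagon and each edge borders two faces, so 6F = 2·78, giving F = 26.
χ = V − E + F = 44 − 78 + 26 = -8.
For a closed orientable surface χ = 2 − 2g, so g = (2 − (-8))/2 = 5.

5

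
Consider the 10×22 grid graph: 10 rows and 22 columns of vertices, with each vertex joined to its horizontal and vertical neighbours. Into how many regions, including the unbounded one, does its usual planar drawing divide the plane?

190

The grid has V = 10·22 = 220 vertices and E = 10·21 + 22·9 = 408 edges.
F = 2 − V + E = 2 − 220 + 408 = 190.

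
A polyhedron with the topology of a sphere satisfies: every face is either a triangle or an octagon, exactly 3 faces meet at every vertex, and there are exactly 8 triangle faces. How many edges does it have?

36

Let x be the number of octagons; then F = 8 + x.
Edge–face incidences: 2E = 3·8 + 8·x = 24 + 8x.
Every vertex has degree 3, so 3V = 2E.
Euler: V − E + F = 2 ⇒ (2E)/3 − E + (8 + x) = 2.
Multiply by 6: 2·(2E) − 3·(2E) + 6·(8 + x) = 12, i.e. 48 + 6x − (24 + 8x) = 12.
Collecting terms: −2x + 24 = 12, so −2x = −12, so x = 6.
Then 2E = 24 + 8·6 = 72, so E = 36, V = 2E/3 = 24, F = 8 + 6 = 14.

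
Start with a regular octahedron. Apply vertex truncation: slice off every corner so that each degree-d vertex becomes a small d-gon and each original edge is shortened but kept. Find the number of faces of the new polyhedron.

14

The base solid has V = 6, E = 12, F = 8.
Truncation replaces each original edge-end by a new vertex, so V′ = 2E = 24.
Each original edge survives, and each old vertex of degree d contributes d new edges; summing degrees gives Σd = 2E, so E′ = E + 2E = 3E = 36.
Each original face survives and each original vertex becomes one new face: F′ = F + V = 14.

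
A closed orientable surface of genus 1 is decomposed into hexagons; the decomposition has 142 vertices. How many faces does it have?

χ = 2 − 2·1 = 0, and every face is a hexagon so 6F = 2E.
V − E + F = 0 with E = 6F/2 gives 142 − (6/2 − 1)·F = 0, so F = 71 and E = 213.

71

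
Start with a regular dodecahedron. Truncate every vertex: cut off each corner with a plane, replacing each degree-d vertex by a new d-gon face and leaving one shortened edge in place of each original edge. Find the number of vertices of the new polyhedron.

The base solid has V = 20, E = 30, F = 12.
Truncation replaces each original edge-end by a new vertex, so V′ = 2E = 60.
Each original edge survives, and each old vertex of degree d contributes d new edges; summing degrees gives Σd = 2E, so E′ = E + 2E = 3E = 90.
Each original face survives and each original vertex becomes one new face: F′ = F + V = 32.

60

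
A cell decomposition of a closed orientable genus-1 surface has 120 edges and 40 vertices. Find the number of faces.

80

For a closed orientable surface of genus 1, χ = 2 − 2·1 = 0.
F = 0 − V + E = 0 − 40 + 120 = 80.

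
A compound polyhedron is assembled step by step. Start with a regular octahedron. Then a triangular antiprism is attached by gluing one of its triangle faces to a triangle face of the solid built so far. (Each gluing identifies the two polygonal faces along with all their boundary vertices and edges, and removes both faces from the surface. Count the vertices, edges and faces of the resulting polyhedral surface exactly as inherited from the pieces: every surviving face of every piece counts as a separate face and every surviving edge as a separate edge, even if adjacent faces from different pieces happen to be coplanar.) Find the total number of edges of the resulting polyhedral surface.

A regular octahedron: V=6, E=12, F=8.
Attach a triangular antiprism (V=6, E=12, F=8) along a 3-gon: merge 3 vertices and 3 edges, delete both glued faces → V=9, E=21, F=14.
Check: V − E + F = 9 − 21 + 14 = 2.

21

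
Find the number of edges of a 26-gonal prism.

78

A prism on an n-gon has two n-gon bases and n rectangular sides: V = 2·26 = 52, E = 3·26 = 78, F = 26 + 2 = 28.
Check: V − E + F = 52 − 78 + 28 = 2.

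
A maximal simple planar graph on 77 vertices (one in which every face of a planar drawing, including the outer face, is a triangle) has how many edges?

In a plane triangulation 3F = 2E and V − E + F = 2, so E = 3V − 6 = 3·77 − 6 = 225.

225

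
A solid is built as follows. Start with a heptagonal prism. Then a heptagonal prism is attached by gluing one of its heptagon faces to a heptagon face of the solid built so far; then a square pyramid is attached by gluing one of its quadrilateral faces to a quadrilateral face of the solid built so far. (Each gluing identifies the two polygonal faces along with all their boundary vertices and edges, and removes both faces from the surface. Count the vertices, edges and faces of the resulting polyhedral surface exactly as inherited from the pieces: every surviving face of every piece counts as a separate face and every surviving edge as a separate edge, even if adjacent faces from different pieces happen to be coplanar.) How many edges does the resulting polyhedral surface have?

A heptagonal prism: V=14, E=21, F=9.
Attach a heptagonal prism (V=14, E=21, F=9) along a 7-gon: merge 7 vertices and 7 edges, delete both glued faces → V=21, E=35, F=16.
Attach a square pyramid (V=5, E=8, F=5) along a 4-gon: merge 4 vertices and 4 edges, delete both glued faces → V=22, E=39, F=19.
Check: V − E + F = 22 − 39 + 19 = 2.

39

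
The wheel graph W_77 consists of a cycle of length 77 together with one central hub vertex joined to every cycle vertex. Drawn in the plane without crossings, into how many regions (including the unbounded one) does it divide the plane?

78

W_77 has V = 77 + 1 = 78 vertices and E = 2·77 = 154 edges.
By Euler's formula F = 2 − V + E = 2 − 78 + 154 = 78.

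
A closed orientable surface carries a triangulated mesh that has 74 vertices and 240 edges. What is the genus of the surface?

Every face is a triangle and each edge borders two faces, so 3F = 2·240, giving F = 160.
χ = V − E + F = 74 − 240 + 160 = -6.
For a closed orientable surface χ = 2 − 2g, so g = (2 − (-6))/2 = 4.

4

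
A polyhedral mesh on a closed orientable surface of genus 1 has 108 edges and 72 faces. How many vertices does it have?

36

For a closed orientable surface of genus 1, χ = 2 − 2·1 = 0.
V = 0 + E − F = 0 + 108 − 72 = 36.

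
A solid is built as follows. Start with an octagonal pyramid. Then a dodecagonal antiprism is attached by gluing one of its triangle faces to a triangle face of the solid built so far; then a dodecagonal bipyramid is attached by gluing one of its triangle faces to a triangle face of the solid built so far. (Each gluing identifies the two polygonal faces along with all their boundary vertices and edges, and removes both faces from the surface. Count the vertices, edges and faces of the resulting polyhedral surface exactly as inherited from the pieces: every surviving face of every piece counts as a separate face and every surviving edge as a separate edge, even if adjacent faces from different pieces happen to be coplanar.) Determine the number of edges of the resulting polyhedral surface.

An octagonal pyramid: V=9, E=16, F=9.
Attach a dodecagonal antiprism (V=24, E=48, F=26) along a 3-gon: merge 3 vertices and 3 edges, delete both glued faces → V=30, E=61, F=33.
Attach a dodecagonal bipyramid (V=14, E=36, F=24) along a 3-gon: merge 3 vertices and 3 edges, delete both glued faces → V=41, E=94, F=55.
Check: V − E + F = 41 − 94 + 55 = 2.

94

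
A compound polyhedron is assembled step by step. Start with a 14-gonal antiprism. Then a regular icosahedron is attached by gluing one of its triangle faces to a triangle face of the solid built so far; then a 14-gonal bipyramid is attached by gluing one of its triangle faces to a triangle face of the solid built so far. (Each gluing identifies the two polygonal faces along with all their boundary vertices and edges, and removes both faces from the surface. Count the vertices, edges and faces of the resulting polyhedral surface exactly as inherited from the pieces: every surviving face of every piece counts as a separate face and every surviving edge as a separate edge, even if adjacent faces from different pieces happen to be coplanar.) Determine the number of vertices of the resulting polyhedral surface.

50

A 14-gonal antiprism: V=28, E=56, F=30.
Attach a regular icosahedron (V=12, E=30, F=20) along a 3-gon: merge 3 vertices and 3 edges, delete both glued faces → V=37, E=83, F=48.
Attach a 14-gonal bipyramid (V=16, E=42, F=28) along a 3-gon: merge 3 vertices and 3 edges, delete both glued faces → V=50, E=122, F=74.
Check: V − E + F = 50 − 122 + 74 = 2.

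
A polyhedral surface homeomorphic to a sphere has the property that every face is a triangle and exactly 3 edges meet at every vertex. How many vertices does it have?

Each face has 3 edges and each edge borders two faces, so 2E = 3F.
Each vertex has degree 3, so 3V = 2E and hence V = 3F/3.
Euler: V − E + F = 2 ⇒ (3F/3) − (3F/2) + F = 2.
Multiply by 6: (6 − 9 + 6)F = 12, i.e. 3F = 12.
So F = 4, E = 3·4/2 = 6, V = 3·4/3 = 4.

4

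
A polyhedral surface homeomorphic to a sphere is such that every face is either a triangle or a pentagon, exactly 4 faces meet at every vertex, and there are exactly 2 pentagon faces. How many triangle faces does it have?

10

Let x be the number of triangles; then F = 2 + x.
Edge–face incidences: 2E = 5·2 + 3·x = 10 + 3x.
Every vertex has degree 4, so 4V = 2E.
Euler: V − E + F = 2 ⇒ (2E)/4 − E + (2 + x) = 2.
Multiply by 8: 2·(2E) − 4·(2E) + 8·(2 + x) = 16, i.e. 16 + 8x − 2·(10 + 3x) = 16.
Collecting terms: 2x − 4 = 16, so 2x = 20, so x = 10.
Then 2E = 10 + 3·10 = 40, so E = 20, V = 2E/4 = 10, F = 2 + 10 = 12.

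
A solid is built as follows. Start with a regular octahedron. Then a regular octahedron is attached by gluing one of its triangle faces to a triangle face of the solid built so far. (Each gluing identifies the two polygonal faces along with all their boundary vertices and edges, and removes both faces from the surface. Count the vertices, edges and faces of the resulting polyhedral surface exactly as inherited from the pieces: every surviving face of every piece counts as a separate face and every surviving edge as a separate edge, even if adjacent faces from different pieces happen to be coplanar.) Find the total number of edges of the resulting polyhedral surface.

A regular octahedron: V=6, E=12, F=8.
Attach a regular octahedron (V=6, E=12, F=8) along a 3-gon: merge 3 vertices and 3 edges, delete both glued faces → V=9, E=21, F=14.
Check: V − E + F = 9 − 21 + 14 = 2.

21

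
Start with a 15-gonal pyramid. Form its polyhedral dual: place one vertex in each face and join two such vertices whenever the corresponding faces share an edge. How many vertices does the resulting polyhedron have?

The base solid has V = 16, E = 30, F = 16.
The dual swaps V and F and preserves E: V′ = F = 16, E′ = E = 30, F′ = V = 16.

16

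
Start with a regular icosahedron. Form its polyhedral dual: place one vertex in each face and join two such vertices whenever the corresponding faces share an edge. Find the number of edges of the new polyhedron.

The base solid has V = 12, E = 30, F = 20.
The dual swaps V and F and preserves E: V′ = F = 20, E′ = E = 30, F′ = V = 12.

30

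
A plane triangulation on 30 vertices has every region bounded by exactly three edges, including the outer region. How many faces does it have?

56

In a plane triangulation 3F = 2E and V − E + F = 2, so F = 2V − 4 = 2·30 − 4 = 56.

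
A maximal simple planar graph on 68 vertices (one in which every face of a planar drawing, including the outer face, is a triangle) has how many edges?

In a plane triangulation 3F = 2E and V − E + F = 2, so E = 3V − 6 = 3·68 − 6 = 198.

198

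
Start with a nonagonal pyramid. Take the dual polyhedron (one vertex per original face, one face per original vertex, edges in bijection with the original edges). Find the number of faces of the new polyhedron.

The base solid has V = 10, E = 18, F = 10.
The dual swaps V and F and preserves E: V′ = F = 10, E′ = E = 18, F′ = V = 10.

10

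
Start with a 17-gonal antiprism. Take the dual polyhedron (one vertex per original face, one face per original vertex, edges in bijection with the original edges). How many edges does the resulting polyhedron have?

The base solid has V = 34, E = 68, F = 36.
The dual swaps V and F and preserves E: V′ = F = 36, E′ = E = 68, F′ = V = 34.

68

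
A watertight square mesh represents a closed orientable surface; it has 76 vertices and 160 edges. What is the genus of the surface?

Every face is a square and each edge borders two faces, so 4F = 2·160, giving F = 80.
χ = V − E + F = 76 − 160 + 80 = -4.
For a closed orientable surface χ = 2 − 2g, so g = (2 − (-4))/2 = 3.

3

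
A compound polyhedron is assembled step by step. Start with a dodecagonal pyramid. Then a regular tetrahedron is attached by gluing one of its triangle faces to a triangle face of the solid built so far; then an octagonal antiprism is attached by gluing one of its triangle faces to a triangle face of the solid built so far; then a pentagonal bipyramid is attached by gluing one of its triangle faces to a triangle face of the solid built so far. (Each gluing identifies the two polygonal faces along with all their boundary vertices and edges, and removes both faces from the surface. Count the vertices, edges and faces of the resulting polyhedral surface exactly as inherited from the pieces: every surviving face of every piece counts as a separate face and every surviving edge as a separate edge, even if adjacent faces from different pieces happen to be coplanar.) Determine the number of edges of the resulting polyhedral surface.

A dodecagonal pyramid: V=13, E=24, F=13.
Attach a regular tetrahedron (V=4, E=6, F=4) along a 3-gon: merge 3 vertices and 3 edges, delete both glued faces → V=14, E=27, F=15.
Attach an octagonal antiprism (V=16, E=32, F=18) along a 3-gon: merge 3 vertices and 3 edges, delete both glued faces → V=27, E=56, F=31.
Attach a pentagonal bipyramid (V=7, E=15, F=10) along a 3-gon: merge 3 vertices and 3 edges, delete both glued faces → V=31, E=68, F=39.
Check: V − E + F = 31 − 68 + 39 = 2.

68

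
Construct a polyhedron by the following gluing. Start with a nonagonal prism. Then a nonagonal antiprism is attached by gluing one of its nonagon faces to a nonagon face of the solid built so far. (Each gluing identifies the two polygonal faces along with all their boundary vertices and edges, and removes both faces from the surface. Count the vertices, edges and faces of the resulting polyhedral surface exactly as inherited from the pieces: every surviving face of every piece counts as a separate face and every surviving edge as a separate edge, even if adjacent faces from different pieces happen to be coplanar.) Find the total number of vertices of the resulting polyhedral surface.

27

A nonagonal prism: V=18, E=27, F=11.
Attach a nonagonal antiprism (V=18, E=36, F=20) along a 9-gon: merge 9 vertices and 9 edges, delete both glued faces → V=27, E=54, F=29.
Check: V − E + F = 27 − 54 + 29 = 2.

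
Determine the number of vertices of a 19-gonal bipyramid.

21

A bipyramid over an n-gon has 2n triangular faces and n + 2 vertices: V = 19 + 2 = 21, E = 3·19 = 57, F = 2·19 = 38.
Check: V − E + F = 21 − 57 + 38 = 2.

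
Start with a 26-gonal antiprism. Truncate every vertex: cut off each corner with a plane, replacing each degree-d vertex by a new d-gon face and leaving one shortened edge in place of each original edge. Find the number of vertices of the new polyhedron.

208

The base solid has V = 52, E = 104, F = 54.
Truncation replaces each original edge-end by a new vertex, so V′ = 2E = 208.
Each original edge survives, and each old vertex of degree d contributes d new edges; summing degrees gives Σd = 2E, so E′ = E + 2E = 3E = 312.
Each original face survives and each original vertex becomes one new face: F′ = F + V = 106.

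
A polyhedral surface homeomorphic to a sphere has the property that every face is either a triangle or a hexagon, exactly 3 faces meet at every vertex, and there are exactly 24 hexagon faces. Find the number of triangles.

4

Let x be the number of triangles; then F = 24 + x.
Edge–face incidences: 2E = 6·24 + 3·x = 144 + 3x.
Every vertex has degree 3, so 3V = 2E.
Euler: V − E + F = 2 ⇒ (2E)/3 − E + (24 + x) = 2.
Multiply by 6: 2·(2E) − 3·(2E) + 6·(24 + x) = 12, i.e. 144 + 6x − (144 + 3x) = 12.
Collecting terms: 3x = 12, so x = 4.
Then 2E = 144 + 3·4 = 156, so E = 78, V = 2E/3 = 52, F = 24 + 4 = 28.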